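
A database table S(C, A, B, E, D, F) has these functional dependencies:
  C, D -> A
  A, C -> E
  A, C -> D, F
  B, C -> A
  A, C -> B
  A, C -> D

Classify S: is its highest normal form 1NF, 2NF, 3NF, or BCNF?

BCNF

Candidate keys: {A, C}, {B, C}, {C, D}. Prime attributes: {A, B, C, D}.
Each dependency's left side is a superkey — BCNF holds.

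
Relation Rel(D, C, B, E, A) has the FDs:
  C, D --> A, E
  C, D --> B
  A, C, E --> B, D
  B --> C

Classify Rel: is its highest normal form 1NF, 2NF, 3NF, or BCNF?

3NF

Candidate keys: {A, B, E}, {A, C, E}, {B, D}, {C, D}. Prime attributes: {A, B, C, D, E}.
B --> C breaks BCNF: {B}⁺ = {B, C}, so {B} is not a superkey.
But every attribute on its right side ({C}) is prime, and the same holds for every other non-superkey FD, so 3NF still holds.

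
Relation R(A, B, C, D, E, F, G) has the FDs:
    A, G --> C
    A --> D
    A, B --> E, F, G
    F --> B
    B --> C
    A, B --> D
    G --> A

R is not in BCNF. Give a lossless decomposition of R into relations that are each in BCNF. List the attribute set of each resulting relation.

Candidate keys of the original relation: {A, B}, {A, F}, {B, G}, {F, G}.
In {A, B, C, D, E, F, G}, {A, G} is not a superkey ({A, G}⁺ restricted to this set is {A, C, D, G}), so split on A, G --> C, D into {A, C, D, G} and {A, B, E, F, G}.
In {A, C, D, G}, {A} is not a superkey ({A}⁺ restricted to this set is {A, D}), so split on A --> D into {A, D} and {A, C, G}.
{A, D}: every determinant is a superkey — BCNF.
{A, C, G}: every determinant is a superkey — BCNF.
In {A, B, E, F, G}, {F} is not a superkey ({F}⁺ restricted to this set is {B, F}), so split on F --> B into {B, F} and {A, E, F, G}.
{B, F}: every determinant is a superkey — BCNF.
In {A, E, F, G}, {G} is not a superkey ({G}⁺ restricted to this set is {A, G}), so split on G --> A into {A, G} and {E, F, G}.
{A, G}: every determinant is a superkey — BCNF.
{E, F, G}: every determinant is a superkey — BCNF.

{A, C, G}; {A, D}; {B, F}; {E, F, G}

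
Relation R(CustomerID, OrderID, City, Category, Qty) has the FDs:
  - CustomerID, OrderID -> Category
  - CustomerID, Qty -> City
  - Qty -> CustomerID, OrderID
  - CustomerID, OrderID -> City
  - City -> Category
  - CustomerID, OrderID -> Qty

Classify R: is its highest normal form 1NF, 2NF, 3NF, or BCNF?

2NF

Candidate keys: {CustomerID, OrderID}, {Qty}. Prime attributes: {CustomerID, OrderID, Qty}.
City -> Category breaks BCNF: {City}⁺ = {Category, City}, so {City} is not a superkey.
City -> Category determines the non-prime attribute {Category} from a non-superkey — 3NF is violated.
No proper subset of a key has a non-prime attribute in its closure, so there is no partial dependency; 2NF holds.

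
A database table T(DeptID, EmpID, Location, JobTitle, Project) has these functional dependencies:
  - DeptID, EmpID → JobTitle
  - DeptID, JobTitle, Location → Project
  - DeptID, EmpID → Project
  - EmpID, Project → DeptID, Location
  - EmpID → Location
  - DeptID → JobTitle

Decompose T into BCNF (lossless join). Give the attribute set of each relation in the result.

{DeptID, EmpID}; {DeptID, JobTitle}; {DeptID, Location, Project}; {EmpID, Location}

Candidate keys of the original relation: {DeptID, EmpID}, {EmpID, Project}.
Within {DeptID, EmpID, JobTitle, Location, Project}: {DeptID, JobTitle, Location}⁺ ∩ {DeptID, EmpID, JobTitle, Location, Project} = {DeptID, JobTitle, Location, Project}, not the whole set, so DeptID, JobTitle, Location → Project violates BCNF; decompose into {DeptID, JobTitle, Location, Project} and {DeptID, EmpID, JobTitle, Location}.
Within {DeptID, JobTitle, Location, Project}: {DeptID}⁺ ∩ {DeptID, JobTitle, Location, Project} = {DeptID, JobTitle}, not the whole set, so DeptID → JobTitle violates BCNF; decompose into {DeptID, JobTitle} and {DeptID, Location, Project}.
{DeptID, JobTitle}: every determinant is a superkey — BCNF.
{DeptID, Location, Project}: every determinant is a superkey — BCNF.
Within {DeptID, EmpID, JobTitle, Location}: {EmpID}⁺ ∩ {DeptID, EmpID, JobTitle, Location} = {EmpID, Location}, not the whole set, so EmpID → Location violates BCNF; decompose into {EmpID, Location} and {DeptID, EmpID, JobTitle}.
{EmpID, Location}: every determinant is a superkey — BCNF.
Within {DeptID, EmpID, JobTitle}: {DeptID}⁺ ∩ {DeptID, EmpID, JobTitle} = {DeptID, JobTitle}, not the whole set, so DeptID → JobTitle violates BCNF; decompose into {DeptID, JobTitle} and {DeptID, EmpID}.
{DeptID, JobTitle}: every determinant is a superkey — BCNF.
{DeptID, EmpID}: every determinant is a superkey — BCNF.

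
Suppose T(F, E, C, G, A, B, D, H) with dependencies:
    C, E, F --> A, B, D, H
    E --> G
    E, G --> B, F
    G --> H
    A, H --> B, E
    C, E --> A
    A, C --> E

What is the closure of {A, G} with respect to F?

{A, B, E, F, G, H}

Start with {A, G}.
G --> H applies; add {H} → now {A, G, H}.
A, H --> B, E applies; add {B, E} → now {A, B, E, G, H}.
E, G --> B, F applies; add {F} → now {A, B, E, F, G, H}.
No further FD applies.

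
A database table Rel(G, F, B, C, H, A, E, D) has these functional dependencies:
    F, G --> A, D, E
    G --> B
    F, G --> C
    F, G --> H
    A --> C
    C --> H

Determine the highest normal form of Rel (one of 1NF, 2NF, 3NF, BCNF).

Candidate key: {F, G}. Prime attributes: {F, G}.
For G --> B we have {G}⁺ = {B, G}; {G} is not a superkey, so BCNF fails.
G --> B has non-prime {B} on the right and a non-superkey on the left, so 3NF fails.
{G} is a proper subset of the key {F, G}, and {G}⁺ contains the non-prime attribute {B} — a partial dependency, so 2NF is violated.

1NF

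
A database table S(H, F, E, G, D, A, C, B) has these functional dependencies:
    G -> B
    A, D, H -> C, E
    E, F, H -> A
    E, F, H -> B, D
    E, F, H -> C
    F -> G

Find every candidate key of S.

Attributes never on any right-hand side: {F, H} — every candidate key must contain all of them.
{E, F, H}⁺ = {A, B, C, D, E, F, G, H}, which is every attribute, so {E, F, H} is a candidate key.
{A, D, F, H}⁺ = {A, B, C, D, E, F, G, H}, which is every attribute, so {A, D, F, H} is a candidate key.
These are minimal and exhaustive — every other superkey contains one of them.

{A, D, F, H}, {E, F, H}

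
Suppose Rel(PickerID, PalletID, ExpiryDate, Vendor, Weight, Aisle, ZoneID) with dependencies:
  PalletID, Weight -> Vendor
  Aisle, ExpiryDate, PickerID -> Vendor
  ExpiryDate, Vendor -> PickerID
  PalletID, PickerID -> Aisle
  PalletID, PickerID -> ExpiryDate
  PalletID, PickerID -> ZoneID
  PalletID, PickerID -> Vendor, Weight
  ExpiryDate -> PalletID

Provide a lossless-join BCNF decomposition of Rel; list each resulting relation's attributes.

Candidate keys of the original relation: {ExpiryDate, PickerID}, {ExpiryDate, Vendor}, {ExpiryDate, Weight}, {PalletID, PickerID}.
{Aisle, ExpiryDate, PalletID, PickerID, Vendor, Weight, ZoneID}: {PalletID, Weight} determines {PalletID, Vendor, Weight} here but is not a superkey — split on PalletID, Weight -> Vendor, giving {PalletID, Vendor, Weight} and {Aisle, ExpiryDate, PalletID, PickerID, Weight, ZoneID}.
{PalletID, Vendor, Weight} is in BCNF.
{Aisle, ExpiryDate, PalletID, PickerID, Weight, ZoneID}: {ExpiryDate} determines {ExpiryDate, PalletID} here but is not a superkey — split on ExpiryDate -> PalletID, giving {ExpiryDate, PalletID} and {Aisle, ExpiryDate, PickerID, Weight, ZoneID}.
{ExpiryDate, PalletID} is in BCNF.
{Aisle, ExpiryDate, PickerID, Weight, ZoneID} is in BCNF.

{Aisle, ExpiryDate, PickerID, Weight, ZoneID}; {ExpiryDate, PalletID}; {PalletID, Vendor, Weight}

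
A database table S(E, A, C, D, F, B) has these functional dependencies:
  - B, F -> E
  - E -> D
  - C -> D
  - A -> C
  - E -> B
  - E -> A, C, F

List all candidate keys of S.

{B, F}, {E}

Closure of {E} is {A, B, C, D, E, F}, the whole schema; {E} is a candidate key.
Closure of {B, F} is {A, B, C, D, E, F}, the whole schema; {B, F} is a candidate key.
No proper subset of any of these is a key, and no other minimal superkey exists.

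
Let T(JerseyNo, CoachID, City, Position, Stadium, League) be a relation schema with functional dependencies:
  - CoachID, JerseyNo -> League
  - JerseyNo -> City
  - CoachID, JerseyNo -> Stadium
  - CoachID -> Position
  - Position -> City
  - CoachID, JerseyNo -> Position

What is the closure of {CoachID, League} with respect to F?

{City, CoachID, League, Position}

Start with {CoachID, League}.
CoachID -> Position applies; add {Position} → now {CoachID, League, Position}.
Position -> City applies; add {City} → now {City, CoachID, League, Position}.
No further FD applies.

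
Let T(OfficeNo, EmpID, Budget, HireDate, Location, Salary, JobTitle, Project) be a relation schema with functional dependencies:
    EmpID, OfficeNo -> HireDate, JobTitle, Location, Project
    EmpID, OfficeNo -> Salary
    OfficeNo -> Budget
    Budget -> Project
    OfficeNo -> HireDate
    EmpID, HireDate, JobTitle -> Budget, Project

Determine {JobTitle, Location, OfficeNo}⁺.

{Budget, HireDate, JobTitle, Location, OfficeNo, Project}

Start with {JobTitle, Location, OfficeNo}.
OfficeNo -> Budget applies; add {Budget} → now {Budget, JobTitle, Location, OfficeNo}.
Budget -> Project applies; add {Project} → now {Budget, JobTitle, Location, OfficeNo, Project}.
OfficeNo -> HireDate applies; add {HireDate} → now {Budget, HireDate, JobTitle, Location, OfficeNo, Project}.
No further FD applies.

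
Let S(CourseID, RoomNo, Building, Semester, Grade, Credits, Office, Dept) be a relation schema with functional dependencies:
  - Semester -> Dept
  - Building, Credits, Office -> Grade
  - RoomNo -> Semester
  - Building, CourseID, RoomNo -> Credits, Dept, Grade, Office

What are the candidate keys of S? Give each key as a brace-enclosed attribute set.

No FD produces {Building, CourseID, RoomNo}, so they must be in every candidate key.
{Building, CourseID, RoomNo} is a candidate key since {Building, CourseID, RoomNo}⁺ = {Building, CourseID, Credits, Dept, Grade, Office, RoomNo, Semester} covers every attribute.
No other minimal set has full closure, so this is the only candidate key.

{Building, CourseID, RoomNo}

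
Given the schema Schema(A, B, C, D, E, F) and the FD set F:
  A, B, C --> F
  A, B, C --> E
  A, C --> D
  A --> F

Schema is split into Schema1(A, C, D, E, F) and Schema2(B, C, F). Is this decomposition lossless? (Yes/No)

Common attributes: {C, F}; their closure is {C, F}.
The closure covers neither Schema1 nor Schema2 entirely; the join is not lossless.

No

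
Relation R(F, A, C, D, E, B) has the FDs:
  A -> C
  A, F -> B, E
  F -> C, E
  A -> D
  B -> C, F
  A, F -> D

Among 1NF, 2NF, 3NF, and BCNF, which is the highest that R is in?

1NF

Candidate keys: {A, B}, {A, F}. Prime attributes: {A, B, F}.
A -> C: {A}⁺ = {A, C, D}, which is not all of the attributes, so the left side is not a superkey — BCNF is violated.
A -> C has non-prime {C} on the right and a non-superkey on the left, so 3NF fails.
{A} is a proper subset of the key {A, B}, and {A}⁺ contains the non-prime attributes {C, D} — a partial dependency, so 2NF is violated.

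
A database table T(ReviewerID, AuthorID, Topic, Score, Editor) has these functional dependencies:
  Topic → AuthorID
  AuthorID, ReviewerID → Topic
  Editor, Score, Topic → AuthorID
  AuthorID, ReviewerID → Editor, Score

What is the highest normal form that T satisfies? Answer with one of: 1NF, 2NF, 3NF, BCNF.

3NF

Candidate keys: {AuthorID, ReviewerID}, {ReviewerID, Topic}. Prime attributes: {AuthorID, ReviewerID, Topic}.
For Topic → AuthorID we have {Topic}⁺ = {AuthorID, Topic}; {Topic} is not a superkey, so BCNF fails.
Since {AuthorID} ⊆ prime attributes and every other non-superkey FD also has a prime right side, the schema is in 3NF.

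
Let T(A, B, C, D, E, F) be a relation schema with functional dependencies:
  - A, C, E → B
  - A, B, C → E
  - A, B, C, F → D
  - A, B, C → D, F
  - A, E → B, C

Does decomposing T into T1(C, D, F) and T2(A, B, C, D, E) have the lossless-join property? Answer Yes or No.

No

The shared attributes are {C, D} and {C, D}⁺ = {C, D}.
T1 ⊄ {C, D} and T2 ⊄ {C, D}, so the split is lossy.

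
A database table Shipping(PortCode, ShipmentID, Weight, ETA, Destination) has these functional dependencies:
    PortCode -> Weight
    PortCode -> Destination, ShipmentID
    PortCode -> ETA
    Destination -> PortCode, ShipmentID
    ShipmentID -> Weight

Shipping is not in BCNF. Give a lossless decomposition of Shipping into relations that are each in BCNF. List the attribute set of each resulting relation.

Candidate keys of the original relation: {Destination}, {PortCode}.
Within {Destination, ETA, PortCode, ShipmentID, Weight}: {ShipmentID}⁺ ∩ {Destination, ETA, PortCode, ShipmentID, Weight} = {ShipmentID, Weight}, not the whole set, so ShipmentID -> Weight violates BCNF; decompose into {ShipmentID, Weight} and {Destination, ETA, PortCode, ShipmentID}.
{ShipmentID, Weight}: every determinant is a superkey — BCNF.
{Destination, ETA, PortCode, ShipmentID}: every determinant is a superkey — BCNF.

{Destination, ETA, PortCode, ShipmentID}; {ShipmentID, Weight}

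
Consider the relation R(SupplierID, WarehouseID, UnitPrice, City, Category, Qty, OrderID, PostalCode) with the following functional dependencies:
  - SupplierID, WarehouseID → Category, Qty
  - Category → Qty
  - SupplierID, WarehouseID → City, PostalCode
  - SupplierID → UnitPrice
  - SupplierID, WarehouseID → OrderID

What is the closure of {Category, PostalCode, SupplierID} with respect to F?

{Category, PostalCode, Qty, SupplierID, UnitPrice}

Start with {Category, PostalCode, SupplierID}.
Category → Qty applies; add {Qty} → now {Category, PostalCode, Qty, SupplierID}.
SupplierID → UnitPrice applies; add {UnitPrice} → now {Category, PostalCode, Qty, SupplierID, UnitPrice}.
No further FD applies.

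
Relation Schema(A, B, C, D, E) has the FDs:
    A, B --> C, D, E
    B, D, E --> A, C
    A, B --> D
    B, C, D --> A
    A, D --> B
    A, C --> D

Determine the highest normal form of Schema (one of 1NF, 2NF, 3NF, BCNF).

Candidate keys: {A, B}, {A, C}, {A, D}, {B, C, D}, {B, D, E}. Prime attributes: {A, B, C, D, E}.
Each dependency's left side is a superkey — BCNF holds.

BCNF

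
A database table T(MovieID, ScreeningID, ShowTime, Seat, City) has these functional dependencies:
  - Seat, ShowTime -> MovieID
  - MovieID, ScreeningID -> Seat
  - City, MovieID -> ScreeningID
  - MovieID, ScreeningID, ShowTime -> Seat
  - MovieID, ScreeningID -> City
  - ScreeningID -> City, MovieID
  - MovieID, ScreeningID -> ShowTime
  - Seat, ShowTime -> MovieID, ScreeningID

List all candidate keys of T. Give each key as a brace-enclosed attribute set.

{City, MovieID}, {ScreeningID}, {Seat, ShowTime}

{ScreeningID}⁺ = {City, MovieID, ScreeningID, Seat, ShowTime}, which is every attribute, so {ScreeningID} is a candidate key.
{City, MovieID}⁺ = {City, MovieID, ScreeningID, Seat, ShowTime}, which is every attribute, so {City, MovieID} is a candidate key.
{Seat, ShowTime}⁺ = {City, MovieID, ScreeningID, Seat, ShowTime}, which is every attribute, so {Seat, ShowTime} is a candidate key.
No proper subset of any of these is a key, and no other minimal superkey exists.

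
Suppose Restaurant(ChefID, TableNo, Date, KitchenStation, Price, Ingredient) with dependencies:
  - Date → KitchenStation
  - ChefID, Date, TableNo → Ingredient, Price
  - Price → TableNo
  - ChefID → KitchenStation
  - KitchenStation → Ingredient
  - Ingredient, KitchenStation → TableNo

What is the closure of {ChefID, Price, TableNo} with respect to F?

{ChefID, Ingredient, KitchenStation, Price, TableNo}

Start with {ChefID, Price, TableNo}.
ChefID → KitchenStation applies; add {KitchenStation} → now {ChefID, KitchenStation, Price, TableNo}.
KitchenStation → Ingredient applies; add {Ingredient} → now {ChefID, Ingredient, KitchenStation, Price, TableNo}.
No further FD applies.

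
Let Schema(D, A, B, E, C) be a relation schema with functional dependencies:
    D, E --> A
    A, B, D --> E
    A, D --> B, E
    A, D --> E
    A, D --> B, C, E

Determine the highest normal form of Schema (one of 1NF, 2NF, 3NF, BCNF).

BCNF

Candidate keys: {A, D}, {D, E}. Prime attributes: {A, D, E}.
The left-hand side of every FD is a superkey, so BCNF is satisfied.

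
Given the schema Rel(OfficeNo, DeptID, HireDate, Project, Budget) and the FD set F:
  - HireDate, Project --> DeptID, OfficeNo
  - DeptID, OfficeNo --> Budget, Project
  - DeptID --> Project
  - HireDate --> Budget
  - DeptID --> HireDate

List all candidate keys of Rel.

{DeptID}, {HireDate, Project}

{DeptID}⁺ = {Budget, DeptID, HireDate, OfficeNo, Project} — all of the relation — so {DeptID} is a candidate key.
{HireDate, Project}⁺ = {Budget, DeptID, HireDate, OfficeNo, Project} — all of the relation — so {HireDate, Project} is a candidate key.
Any other superkey properly contains one of these, so there are no further candidate keys.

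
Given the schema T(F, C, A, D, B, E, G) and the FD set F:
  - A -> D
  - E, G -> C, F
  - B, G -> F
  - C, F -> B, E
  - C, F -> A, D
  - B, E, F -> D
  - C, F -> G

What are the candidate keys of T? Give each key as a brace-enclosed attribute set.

{B, C, G}, {C, F}, {E, G}

{C, F}⁺ = {A, B, C, D, E, F, G}, which is every attribute, so {C, F} is a candidate key.
{E, G}⁺ = {A, B, C, D, E, F, G}, which is every attribute, so {E, G} is a candidate key.
{B, C, G}⁺ = {A, B, C, D, E, F, G}, which is every attribute, so {B, C, G} is a candidate key.
Any other superkey properly contains one of these, so there are no further candidate keys.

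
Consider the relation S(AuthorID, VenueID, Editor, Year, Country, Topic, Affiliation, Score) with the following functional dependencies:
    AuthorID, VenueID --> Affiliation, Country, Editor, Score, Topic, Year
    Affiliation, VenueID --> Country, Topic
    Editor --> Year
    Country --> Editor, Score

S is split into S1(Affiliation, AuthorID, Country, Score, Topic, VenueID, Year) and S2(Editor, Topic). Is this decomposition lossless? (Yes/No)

No

S1 ∩ S2 = {Topic}; its closure under F is {Topic}.
Neither S1 nor S2 is contained in that closure, so the decomposition is lossy.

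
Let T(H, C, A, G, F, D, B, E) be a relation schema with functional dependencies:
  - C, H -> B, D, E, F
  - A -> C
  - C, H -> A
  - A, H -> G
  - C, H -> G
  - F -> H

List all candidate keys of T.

{A, F}, {A, H}, {C, F}, {C, H}

{A, F}⁺ = {A, B, C, D, E, F, G, H}, which is every attribute, so {A, F} is a candidate key.
{A, H}⁺ = {A, B, C, D, E, F, G, H}, which is every attribute, so {A, H} is a candidate key.
{C, F}⁺ = {A, B, C, D, E, F, G, H}, which is every attribute, so {C, F} is a candidate key.
{C, H}⁺ = {A, B, C, D, E, F, G, H}, which is every attribute, so {C, H} is a candidate key.
Any other superkey properly contains one of these, so there are no further candidate keys.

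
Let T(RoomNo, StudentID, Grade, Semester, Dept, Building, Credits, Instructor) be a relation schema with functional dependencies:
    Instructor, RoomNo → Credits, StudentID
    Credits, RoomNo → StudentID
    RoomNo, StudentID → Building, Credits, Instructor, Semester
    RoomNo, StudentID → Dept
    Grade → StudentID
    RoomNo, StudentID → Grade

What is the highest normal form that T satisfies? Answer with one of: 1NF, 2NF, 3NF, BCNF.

Candidate keys: {Credits, RoomNo}, {Grade, RoomNo}, {Instructor, RoomNo}, {RoomNo, StudentID}. Prime attributes: {Credits, Grade, Instructor, RoomNo, StudentID}.
For Grade → StudentID we have {Grade}⁺ = {Grade, StudentID}; {Grade} is not a superkey, so BCNF fails.
Its right-hand attributes {StudentID} are all prime, as are those of every other non-superkey FD — the relation is in 3NF.

3NF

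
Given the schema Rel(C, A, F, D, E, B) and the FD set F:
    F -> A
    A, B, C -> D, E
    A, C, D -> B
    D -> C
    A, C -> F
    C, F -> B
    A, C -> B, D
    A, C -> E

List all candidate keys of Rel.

{A, C}, {A, D}, {C, F}, {D, F}

{A, C}⁺ = {A, B, C, D, E, F}, which is every attribute, so {A, C} is a candidate key.
{A, D}⁺ = {A, B, C, D, E, F}, which is every attribute, so {A, D} is a candidate key.
{C, F}⁺ = {A, B, C, D, E, F}, which is every attribute, so {C, F} is a candidate key.
{D, F}⁺ = {A, B, C, D, E, F}, which is every attribute, so {D, F} is a candidate key.
No proper subset of any of these is a key, and no other minimal superkey exists.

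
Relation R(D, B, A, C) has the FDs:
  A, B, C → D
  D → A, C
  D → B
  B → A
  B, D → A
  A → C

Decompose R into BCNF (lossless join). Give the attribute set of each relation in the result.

Candidate keys of the original relation: {B}, {D}.
In {A, B, C, D}, {A} is not a superkey ({A}⁺ restricted to this set is {A, C}), so split on A → C into {A, C} and {A, B, D}.
{A, C}: every determinant is a superkey — BCNF.
{A, B, D}: every determinant is a superkey — BCNF.

{A, B, D}; {A, C}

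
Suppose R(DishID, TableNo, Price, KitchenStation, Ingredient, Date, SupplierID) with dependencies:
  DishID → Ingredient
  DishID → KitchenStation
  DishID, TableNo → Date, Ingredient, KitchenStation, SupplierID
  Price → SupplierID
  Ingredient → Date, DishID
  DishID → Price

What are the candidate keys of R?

{DishID, TableNo}, {Ingredient, TableNo}

No FD produces {TableNo}, so it must be in every candidate key.
{DishID, TableNo}⁺ = {Date, DishID, Ingredient, KitchenStation, Price, SupplierID, TableNo}, which is every attribute, so {DishID, TableNo} is a candidate key.
{Ingredient, TableNo}⁺ = {Date, DishID, Ingredient, KitchenStation, Price, SupplierID, TableNo}, which is every attribute, so {Ingredient, TableNo} is a candidate key.
No proper subset of any of these is a key, and no other minimal superkey exists.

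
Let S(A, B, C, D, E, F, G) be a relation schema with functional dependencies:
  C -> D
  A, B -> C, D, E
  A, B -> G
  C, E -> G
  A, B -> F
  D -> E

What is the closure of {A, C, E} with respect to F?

Start with {A, C, E}.
C -> D applies; add {D} → now {A, C, D, E}.
C, E -> G applies; add {G} → now {A, C, D, E, G}.
No further FD applies.

{A, C, D, E, G}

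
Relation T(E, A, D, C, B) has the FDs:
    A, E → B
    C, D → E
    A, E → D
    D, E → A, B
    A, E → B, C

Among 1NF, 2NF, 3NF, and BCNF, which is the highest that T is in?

BCNF

Candidate keys: {A, E}, {C, D}, {D, E}. Prime attributes: {A, C, D, E}.
Each dependency's left side is a superkey — BCNF holds.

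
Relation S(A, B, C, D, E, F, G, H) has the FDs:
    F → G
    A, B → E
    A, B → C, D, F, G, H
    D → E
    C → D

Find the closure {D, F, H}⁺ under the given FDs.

Start with {D, F, H}.
F → G applies; add {G} → now {D, F, G, H}.
D → E applies; add {E} → now {D, E, F, G, H}.
No further FD applies.

{D, E, F, G, H}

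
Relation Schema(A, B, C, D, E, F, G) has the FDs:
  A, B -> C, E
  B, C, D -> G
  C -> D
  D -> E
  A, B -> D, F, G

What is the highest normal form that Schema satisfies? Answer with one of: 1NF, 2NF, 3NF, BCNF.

Candidate key: {A, B}. Prime attributes: {A, B}.
For B, C, D -> G we have {B, C, D}⁺ = {B, C, D, E, G}; {B, C, D} is not a superkey, so BCNF fails.
B, C, D -> G has non-prime {G} on the right and a non-superkey on the left, so 3NF fails.
No non-prime attribute depends on a proper subset of any candidate key, so 2NF holds.

2NF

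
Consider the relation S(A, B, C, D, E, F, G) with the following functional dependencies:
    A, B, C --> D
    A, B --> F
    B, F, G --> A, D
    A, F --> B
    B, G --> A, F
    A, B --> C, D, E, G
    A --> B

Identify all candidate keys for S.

{A}, {B, G}

{A}⁺ = {A, B, C, D, E, F, G} — all of the relation — so {A} is a candidate key.
{B, G}⁺ = {A, B, C, D, E, F, G} — all of the relation — so {B, G} is a candidate key.
No proper subset of any of these is a key, and no other minimal superkey exists.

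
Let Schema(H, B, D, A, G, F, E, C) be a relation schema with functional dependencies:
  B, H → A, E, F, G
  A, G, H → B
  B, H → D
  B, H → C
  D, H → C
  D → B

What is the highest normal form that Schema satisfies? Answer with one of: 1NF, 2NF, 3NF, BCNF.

Candidate keys: {A, G, H}, {B, H}, {D, H}. Prime attributes: {A, B, D, G, H}.
D → B: {D}⁺ = {B, D}, which is not all of the attributes, so the left side is not a superkey — BCNF is violated.
But every attribute on its right side ({B}) is prime, and the same holds for every other non-superkey FD, so 3NF still holds.

3NF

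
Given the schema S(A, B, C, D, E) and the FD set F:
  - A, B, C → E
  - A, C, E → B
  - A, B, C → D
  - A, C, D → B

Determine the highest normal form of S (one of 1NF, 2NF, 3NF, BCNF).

BCNF

Candidate keys: {A, B, C}, {A, C, D}, {A, C, E}. Prime attributes: {A, B, C, D, E}.
Every FD has a superkey on the left, so the relation is in BCNF.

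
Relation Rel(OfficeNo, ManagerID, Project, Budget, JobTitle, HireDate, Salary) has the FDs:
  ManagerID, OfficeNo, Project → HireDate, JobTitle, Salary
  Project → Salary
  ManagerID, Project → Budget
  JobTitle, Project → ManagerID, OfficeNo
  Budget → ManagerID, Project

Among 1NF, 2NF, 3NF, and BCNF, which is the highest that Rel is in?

1NF

Candidate keys: {Budget, JobTitle}, {Budget, OfficeNo}, {JobTitle, Project}, {ManagerID, OfficeNo, Project}. Prime attributes: {Budget, JobTitle, ManagerID, OfficeNo, Project}.
Project → Salary: {Project}⁺ = {Project, Salary}, which is not all of the attributes, so the left side is not a superkey — BCNF is violated.
Because {Salary} is non-prime and the left side of Project → Salary is not a superkey, the relation is not in 3NF.
{Budget} is a proper subset of the key {Budget, JobTitle}, and {Budget}⁺ contains the non-prime attribute {Salary} — a partial dependency, so 2NF is violated.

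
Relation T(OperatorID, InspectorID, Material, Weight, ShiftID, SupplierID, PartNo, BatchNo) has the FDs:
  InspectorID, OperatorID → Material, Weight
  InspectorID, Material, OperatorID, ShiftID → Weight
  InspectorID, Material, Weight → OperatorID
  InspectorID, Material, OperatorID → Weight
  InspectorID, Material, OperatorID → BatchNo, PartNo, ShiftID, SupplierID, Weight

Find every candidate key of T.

{InspectorID, Material, Weight}, {InspectorID, OperatorID}

No FD produces {InspectorID}, so it must be in every candidate key.
{InspectorID, OperatorID}⁺ = {BatchNo, InspectorID, Material, OperatorID, PartNo, ShiftID, SupplierID, Weight} — all of the relation — so {InspectorID, OperatorID} is a candidate key.
{InspectorID, Material, Weight}⁺ = {BatchNo, InspectorID, Material, OperatorID, PartNo, ShiftID, SupplierID, Weight} — all of the relation — so {InspectorID, Material, Weight} is a candidate key.
Any other superkey properly contains one of these, so there are no further candidate keys.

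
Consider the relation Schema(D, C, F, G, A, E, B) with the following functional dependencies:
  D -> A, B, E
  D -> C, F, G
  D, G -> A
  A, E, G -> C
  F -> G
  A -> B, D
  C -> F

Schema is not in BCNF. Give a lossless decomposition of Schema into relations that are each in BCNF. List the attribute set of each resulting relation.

{A, B, C, D, E}; {C, F}; {F, G}

Candidate keys of the original relation: {A}, {D}.
In {A, B, C, D, E, F, G}, {F} is not a superkey ({F}⁺ restricted to this set is {F, G}), so split on F -> G into {F, G} and {A, B, C, D, E, F}.
{F, G} has no BCNF violation.
In {A, B, C, D, E, F}, {C} is not a superkey ({C}⁺ restricted to this set is {C, F}), so split on C -> F into {C, F} and {A, B, C, D, E}.
{C, F} has no BCNF violation.
{A, B, C, D, E} has no BCNF violation.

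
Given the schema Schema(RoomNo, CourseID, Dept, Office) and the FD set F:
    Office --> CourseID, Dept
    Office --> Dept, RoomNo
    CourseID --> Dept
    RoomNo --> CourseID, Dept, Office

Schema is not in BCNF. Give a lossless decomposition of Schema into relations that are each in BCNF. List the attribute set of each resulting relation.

Candidate keys of the original relation: {Office}, {RoomNo}.
Within {CourseID, Dept, Office, RoomNo}: {CourseID}⁺ ∩ {CourseID, Dept, Office, RoomNo} = {CourseID, Dept}, not the whole set, so CourseID --> Dept violates BCNF; decompose into {CourseID, Dept} and {CourseID, Office, RoomNo}.
{CourseID, Dept}: every determinant is a superkey — BCNF.
{CourseID, Office, RoomNo}: every determinant is a superkey — BCNF.

{CourseID, Dept}; {CourseID, Office, RoomNo}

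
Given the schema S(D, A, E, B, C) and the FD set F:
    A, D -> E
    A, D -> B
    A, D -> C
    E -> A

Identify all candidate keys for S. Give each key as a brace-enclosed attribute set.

{A, D}, {D, E}

Attributes never on any right-hand side: {D} — every candidate key must contain it.
{A, D}⁺ = {A, B, C, D, E} — all of the relation — so {A, D} is a candidate key.
{D, E}⁺ = {A, B, C, D, E} — all of the relation — so {D, E} is a candidate key.
No proper subset of any of these is a key, and no other minimal superkey exists.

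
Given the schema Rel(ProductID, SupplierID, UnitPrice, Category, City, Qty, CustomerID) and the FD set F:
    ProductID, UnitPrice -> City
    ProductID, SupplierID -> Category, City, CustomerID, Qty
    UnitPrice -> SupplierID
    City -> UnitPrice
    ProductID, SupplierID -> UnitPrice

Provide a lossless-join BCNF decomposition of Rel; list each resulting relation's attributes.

{Category, City, CustomerID, ProductID, Qty}; {City, UnitPrice}; {SupplierID, UnitPrice}

Candidate keys of the original relation: {City, ProductID}, {ProductID, SupplierID}, {ProductID, UnitPrice}.
{Category, City, CustomerID, ProductID, Qty, SupplierID, UnitPrice}: {UnitPrice} determines {SupplierID, UnitPrice} here but is not a superkey — split on UnitPrice -> SupplierID, giving {SupplierID, UnitPrice} and {Category, City, CustomerID, ProductID, Qty, UnitPrice}.
{SupplierID, UnitPrice} is in BCNF.
{Category, City, CustomerID, ProductID, Qty, UnitPrice}: {City} determines {City, UnitPrice} here but is not a superkey — split on City -> UnitPrice, giving {City, UnitPrice} and {Category, City, CustomerID, ProductID, Qty}.
{City, UnitPrice} is in BCNF.
{Category, City, CustomerID, ProductID, Qty} is in BCNF.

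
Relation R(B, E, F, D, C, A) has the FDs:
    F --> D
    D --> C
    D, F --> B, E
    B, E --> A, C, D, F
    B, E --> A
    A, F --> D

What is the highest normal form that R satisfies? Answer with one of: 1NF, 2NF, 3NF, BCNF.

2NF

Candidate keys: {B, E}, {F}. Prime attributes: {B, E, F}.
D --> C breaks BCNF: {D}⁺ = {C, D}, so {D} is not a superkey.
D --> C determines the non-prime attribute {C} from a non-superkey — 3NF is violated.
No proper subset of a key has a non-prime attribute in its closure, so there is no partial dependency; 2NF holds.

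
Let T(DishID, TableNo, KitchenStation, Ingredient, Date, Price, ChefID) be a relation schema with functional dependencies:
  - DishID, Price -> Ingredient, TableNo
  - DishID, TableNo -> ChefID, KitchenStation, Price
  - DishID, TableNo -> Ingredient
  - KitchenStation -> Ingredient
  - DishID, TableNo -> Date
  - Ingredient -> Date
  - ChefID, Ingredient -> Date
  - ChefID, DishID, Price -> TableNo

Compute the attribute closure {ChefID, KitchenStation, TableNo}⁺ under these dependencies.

Start with {ChefID, KitchenStation, TableNo}.
KitchenStation -> Ingredient applies; add {Ingredient} → now {ChefID, Ingredient, KitchenStation, TableNo}.
Ingredient -> Date applies; add {Date} → now {ChefID, Date, Ingredient, KitchenStation, TableNo}.
No further FD applies.

{ChefID, Date, Ingredient, KitchenStation, TableNo}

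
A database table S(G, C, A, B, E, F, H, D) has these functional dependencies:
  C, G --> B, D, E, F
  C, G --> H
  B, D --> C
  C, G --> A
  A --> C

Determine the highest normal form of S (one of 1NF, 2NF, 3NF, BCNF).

3NF

Candidate keys: {A, G}, {B, D, G}, {C, G}. Prime attributes: {A, B, C, D, G}.
B, D --> C breaks BCNF: {B, D}⁺ = {B, C, D}, so {B, D} is not a superkey.
Since {C} ⊆ prime attributes and every other non-superkey FD also has a prime right side, the schema is in 3NF.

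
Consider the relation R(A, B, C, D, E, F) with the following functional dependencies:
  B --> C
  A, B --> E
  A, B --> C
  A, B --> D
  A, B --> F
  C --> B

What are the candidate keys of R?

{A, B}, {A, C}

No FD produces {A}, so it must be in every candidate key.
{A, B}⁺ = {A, B, C, D, E, F} — all of the relation — so {A, B} is a candidate key.
{A, C}⁺ = {A, B, C, D, E, F} — all of the relation — so {A, C} is a candidate key.
These are minimal and exhaustive — every other superkey contains one of them.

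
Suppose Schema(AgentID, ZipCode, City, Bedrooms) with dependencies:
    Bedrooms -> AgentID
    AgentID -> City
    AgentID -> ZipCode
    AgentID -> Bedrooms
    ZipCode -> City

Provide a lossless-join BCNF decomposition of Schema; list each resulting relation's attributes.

Candidate keys of the original relation: {AgentID}, {Bedrooms}.
In {AgentID, Bedrooms, City, ZipCode}, {ZipCode} is not a superkey ({ZipCode}⁺ restricted to this set is {City, ZipCode}), so split on ZipCode -> City into {City, ZipCode} and {AgentID, Bedrooms, ZipCode}.
{City, ZipCode} has no BCNF violation.
{AgentID, Bedrooms, ZipCode} has no BCNF violation.

{AgentID, Bedrooms, ZipCode}; {City, ZipCode}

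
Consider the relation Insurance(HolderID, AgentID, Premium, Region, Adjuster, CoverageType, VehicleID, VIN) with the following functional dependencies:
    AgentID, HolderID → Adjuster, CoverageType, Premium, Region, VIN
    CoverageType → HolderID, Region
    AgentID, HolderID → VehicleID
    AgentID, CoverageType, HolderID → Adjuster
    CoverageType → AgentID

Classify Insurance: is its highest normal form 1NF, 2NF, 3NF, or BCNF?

BCNF

Candidate keys: {AgentID, HolderID}, {CoverageType}. Prime attributes: {AgentID, CoverageType, HolderID}.
Every FD has a superkey on the left, so the relation is in BCNF.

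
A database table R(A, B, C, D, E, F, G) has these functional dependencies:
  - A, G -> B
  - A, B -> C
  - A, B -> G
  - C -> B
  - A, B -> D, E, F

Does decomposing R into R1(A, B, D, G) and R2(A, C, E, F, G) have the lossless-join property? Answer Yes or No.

Yes

Common attributes: {A, G}; their closure is {A, B, C, D, E, F, G}.
R1 is contained in that closure, so R1 ∩ R2 -> R1 holds and the join is lossless.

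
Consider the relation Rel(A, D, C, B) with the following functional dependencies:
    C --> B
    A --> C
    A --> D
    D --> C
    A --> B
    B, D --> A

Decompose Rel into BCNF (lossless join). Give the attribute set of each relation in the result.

{A, C, D}; {B, C}

Candidate keys of the original relation: {A}, {D}.
In {A, B, C, D}, {C} is not a superkey ({C}⁺ restricted to this set is {B, C}), so split on C --> B into {B, C} and {A, C, D}.
{B, C} is in BCNF.
{A, C, D} is in BCNF.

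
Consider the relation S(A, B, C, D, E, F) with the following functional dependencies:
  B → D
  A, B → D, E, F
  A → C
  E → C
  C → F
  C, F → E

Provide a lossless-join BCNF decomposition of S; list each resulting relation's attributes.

Candidate key of the original relation: {A, B}.
{A, B, C, D, E, F}: {B} determines {B, D} here but is not a superkey — split on B → D, giving {B, D} and {A, B, C, E, F}.
{B, D} is in BCNF.
{A, B, C, E, F}: {A} determines {A, C, E, F} here but is not a superkey — split on A → C, E, F, giving {A, C, E, F} and {A, B}.
{A, C, E, F}: {E} determines {C, E, F} here but is not a superkey — split on E → C, F, giving {C, E, F} and {A, E}.
{C, E, F} is in BCNF.
{A, E} is in BCNF.
{A, B} is in BCNF.

{A, B}; {A, E}; {B, D}; {C, E, F}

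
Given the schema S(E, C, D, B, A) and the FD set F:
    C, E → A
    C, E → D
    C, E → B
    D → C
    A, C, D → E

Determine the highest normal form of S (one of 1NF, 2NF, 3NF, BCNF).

Candidate keys: {A, D}, {C, E}, {D, E}. Prime attributes: {A, C, D, E}.
D → C breaks BCNF: {D}⁺ = {C, D}, so {D} is not a superkey.
Its right-hand attributes {C} are all prime, as are those of every other non-superkey FD — the relation is in 3NF.

3NF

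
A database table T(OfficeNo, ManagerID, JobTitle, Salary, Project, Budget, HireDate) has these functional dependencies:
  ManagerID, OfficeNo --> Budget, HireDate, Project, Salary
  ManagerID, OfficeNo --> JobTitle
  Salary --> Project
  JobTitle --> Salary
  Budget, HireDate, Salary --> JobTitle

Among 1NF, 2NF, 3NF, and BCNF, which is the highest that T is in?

2NF

Candidate key: {ManagerID, OfficeNo}. Prime attributes: {ManagerID, OfficeNo}.
Salary --> Project: {Salary}⁺ = {Project, Salary}, which is not all of the attributes, so the left side is not a superkey — BCNF is violated.
Salary --> Project determines the non-prime attribute {Project} from a non-superkey — 3NF is violated.
No proper subset of a key has a non-prime attribute in its closure, so there is no partial dependency; 2NF holds.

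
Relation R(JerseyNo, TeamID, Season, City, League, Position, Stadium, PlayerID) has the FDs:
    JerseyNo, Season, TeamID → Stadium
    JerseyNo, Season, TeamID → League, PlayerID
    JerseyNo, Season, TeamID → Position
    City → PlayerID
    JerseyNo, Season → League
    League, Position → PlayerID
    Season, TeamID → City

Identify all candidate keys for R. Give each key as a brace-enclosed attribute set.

{JerseyNo, Season, TeamID}

No FD produces {JerseyNo, Season, TeamID}, so they must be in every candidate key.
{JerseyNo, Season, TeamID} is a candidate key since {JerseyNo, Season, TeamID}⁺ = {City, JerseyNo, League, PlayerID, Position, Season, Stadium, TeamID} covers every attribute.
No smaller or unrelated set reaches every attribute, so there are no other keys.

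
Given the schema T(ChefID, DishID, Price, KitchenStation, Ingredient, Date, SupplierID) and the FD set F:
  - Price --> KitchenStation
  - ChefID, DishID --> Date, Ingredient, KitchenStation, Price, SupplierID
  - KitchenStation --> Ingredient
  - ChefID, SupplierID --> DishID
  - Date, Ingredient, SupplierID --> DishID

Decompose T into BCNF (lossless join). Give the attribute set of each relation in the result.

Candidate keys of the original relation: {ChefID, DishID}, {ChefID, SupplierID}.
In {ChefID, Date, DishID, Ingredient, KitchenStation, Price, SupplierID}, {Price} is not a superkey ({Price}⁺ restricted to this set is {Ingredient, KitchenStation, Price}), so split on Price --> Ingredient, KitchenStation into {Ingredient, KitchenStation, Price} and {ChefID, Date, DishID, Price, SupplierID}.
In {Ingredient, KitchenStation, Price}, {KitchenStation} is not a superkey ({KitchenStation}⁺ restricted to this set is {Ingredient, KitchenStation}), so split on KitchenStation --> Ingredient into {Ingredient, KitchenStation} and {KitchenStation, Price}.
{Ingredient, KitchenStation} has no BCNF violation.
{KitchenStation, Price} has no BCNF violation.
In {ChefID, Date, DishID, Price, SupplierID}, {Date, Price, SupplierID} is not a superkey ({Date, Price, SupplierID}⁺ restricted to this set is {Date, DishID, Price, SupplierID}), so split on Date, Price, SupplierID --> DishID into {Date, DishID, Price, SupplierID} and {ChefID, Date, Price, SupplierID}.
{Date, DishID, Price, SupplierID} has no BCNF violation.
{ChefID, Date, Price, SupplierID} has no BCNF violation.

{ChefID, Date, Price, SupplierID}; {Date, DishID, Price, SupplierID}; {Ingredient, KitchenStation}; {KitchenStation, Price}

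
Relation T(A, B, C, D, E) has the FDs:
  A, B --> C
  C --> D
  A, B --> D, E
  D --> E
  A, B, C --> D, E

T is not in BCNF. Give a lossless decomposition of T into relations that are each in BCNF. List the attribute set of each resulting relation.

{A, B, C}; {C, D}; {D, E}

Candidate key of the original relation: {A, B}.
{A, B, C, D, E}: {C} determines {C, D, E} here but is not a superkey — split on C --> D, E, giving {C, D, E} and {A, B, C}.
{C, D, E}: {D} determines {D, E} here but is not a superkey — split on D --> E, giving {D, E} and {C, D}.
{D, E} has no BCNF violation.
{C, D} has no BCNF violation.
{A, B, C} has no BCNF violation.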